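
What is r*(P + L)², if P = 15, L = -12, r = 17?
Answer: 153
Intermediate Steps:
r*(P + L)² = 17*(15 - 12)² = 17*3² = 17*9 = 153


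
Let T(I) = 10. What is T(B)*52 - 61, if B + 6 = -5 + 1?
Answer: 459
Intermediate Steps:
B = -10 (B = -6 + (-5 + 1) = -6 - 4 = -10)
T(B)*52 - 61 = 10*52 - 61 = 520 - 61 = 459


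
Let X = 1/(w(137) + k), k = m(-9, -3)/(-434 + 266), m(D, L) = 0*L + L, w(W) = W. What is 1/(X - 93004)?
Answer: -7673/713619636 ≈ -1.0752e-5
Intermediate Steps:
m(D, L) = L (m(D, L) = 0 + L = L)
k = 1/56 (k = -3/(-434 + 266) = -3/(-168) = -3*(-1/168) = 1/56 ≈ 0.017857)
X = 56/7673 (X = 1/(137 + 1/56) = 1/(7673/56) = 56/7673 ≈ 0.0072983)
1/(X - 93004) = 1/(56/7673 - 93004) = 1/(-713619636/7673) = -7673/713619636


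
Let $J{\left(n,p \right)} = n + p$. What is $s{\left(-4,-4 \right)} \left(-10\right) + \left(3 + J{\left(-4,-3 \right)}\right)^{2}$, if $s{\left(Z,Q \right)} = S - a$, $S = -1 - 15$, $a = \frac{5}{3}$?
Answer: $\frac{578}{3} \approx 192.67$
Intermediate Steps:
$a = \frac{5}{3}$ ($a = 5 \cdot \frac{1}{3} = \frac{5}{3} \approx 1.6667$)
$S = -16$ ($S = -1 - 15 = -16$)
$s{\left(Z,Q \right)} = - \frac{53}{3}$ ($s{\left(Z,Q \right)} = -16 - \frac{5}{3} = - \frac{53}{3}$)
$s{\left(-4,-4 \right)} \left(-10\right) + \left(3 + J{\left(-4,-3 \right)}\right)^{2} = \left(- \frac{53}{3}\right) \left(-10\right) + \left(3 - 7\right)^{2} = \frac{530}{3} + \left(3 - 7\right)^{2} = \frac{530}{3} + \left(-4\right)^{2} = \frac{530}{3} + 16 = \frac{578}{3}$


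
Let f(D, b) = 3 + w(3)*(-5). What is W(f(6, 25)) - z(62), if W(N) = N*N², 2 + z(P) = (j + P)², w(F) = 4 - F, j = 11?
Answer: -5335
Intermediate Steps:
z(P) = -2 + (11 + P)²
f(D, b) = -2 (f(D, b) = 3 + (4 - 1*3)*(-5) = 3 + (4 - 3)*(-5) = 3 + 1*(-5) = 3 - 5 = -2)
W(N) = N³
W(f(6, 25)) - z(62) = (-2)³ - (-2 + (11 + 62)²) = -8 - (-2 + 73²) = -8 - (-2 + 5329) = -8 - 1*5327 = -8 - 5327 = -5335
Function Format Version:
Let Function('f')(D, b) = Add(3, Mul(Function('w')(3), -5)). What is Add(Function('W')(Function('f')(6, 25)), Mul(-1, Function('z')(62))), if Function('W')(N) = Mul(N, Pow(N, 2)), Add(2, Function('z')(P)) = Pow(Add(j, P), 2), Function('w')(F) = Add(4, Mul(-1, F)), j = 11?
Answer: -5335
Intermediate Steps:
Function('z')(P) = Add(-2, Pow(Add(11, P), 2))
Function('f')(D, b) = -2 (Function('f')(D, b) = Add(3, Mul(Add(4, Mul(-1, 3)), -5)) = Add(3, Mul(Add(4, -3), -5)) = Add(3, Mul(1, -5)) = Add(3, -5) = -2)
Function('W')(N) = Pow(N, 3)
Add(Function('W')(Function('f')(6, 25)), Mul(-1, Function('z')(62))) = Add(Pow(-2, 3), Mul(-1, Add(-2, Pow(Add(11, 62), 2)))) = Add(-8, Mul(-1, Add(-2, Pow(73, 2)))) = Add(-8, Mul(-1, Add(-2, 5329))) = Add(-8, Mul(-1, 5327)) = Add(-8, -5327) = -5335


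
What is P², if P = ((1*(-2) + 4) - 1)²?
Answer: 1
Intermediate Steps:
P = 1 (P = ((-2 + 4) - 1)² = (2 - 1)² = 1² = 1)
P² = 1² = 1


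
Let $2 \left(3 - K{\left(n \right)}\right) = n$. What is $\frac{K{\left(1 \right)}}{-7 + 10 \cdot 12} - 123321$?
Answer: $- \frac{27870541}{226} \approx -1.2332 \cdot 10^{5}$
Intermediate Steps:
$K{\left(n \right)} = 3 - \frac{n}{2}$
$\frac{K{\left(1 \right)}}{-7 + 10 \cdot 12} - 123321 = \frac{3 - \frac{1}{2}}{-7 + 10 \cdot 12} - 123321 = \frac{3 - \frac{1}{2}}{-7 + 120} - 123321 = \frac{5}{2 \cdot 113} - 123321 = \frac{5}{2} \cdot \frac{1}{113} - 123321 = \frac{5}{226} - 123321 = - \frac{27870541}{226}$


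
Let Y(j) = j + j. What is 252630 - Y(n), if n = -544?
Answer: 253718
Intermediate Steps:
Y(j) = 2*j
252630 - Y(n) = 252630 - 2*(-544) = 252630 - 1*(-1088) = 252630 + 1088 = 253718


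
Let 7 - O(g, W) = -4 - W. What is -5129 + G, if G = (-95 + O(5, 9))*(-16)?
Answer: -3929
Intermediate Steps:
O(g, W) = 11 + W (O(g, W) = 7 - (-4 - W) = 7 + (4 + W) = 11 + W)
G = 1200 (G = (-95 + (11 + 9))*(-16) = (-95 + 20)*(-16) = -75*(-16) = 1200)
-5129 + G = -5129 + 1200 = -3929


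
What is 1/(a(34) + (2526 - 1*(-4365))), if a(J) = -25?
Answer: 1/6866 ≈ 0.00014565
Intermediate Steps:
1/(a(34) + (2526 - 1*(-4365))) = 1/(-25 + (2526 - 1*(-4365))) = 1/(-25 + (2526 + 4365)) = 1/(-25 + 6891) = 1/6866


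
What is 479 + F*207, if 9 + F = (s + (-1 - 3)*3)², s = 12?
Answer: -1384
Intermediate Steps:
F = -9 (F = -9 + (12 + (-1 - 3)*3)² = -9 + (12 - 4*3)² = -9 + (12 - 12)² = -9 + 0² = -9 + 0 = -9)
479 + F*207 = 479 - 9*207 = 479 - 1863 = -1384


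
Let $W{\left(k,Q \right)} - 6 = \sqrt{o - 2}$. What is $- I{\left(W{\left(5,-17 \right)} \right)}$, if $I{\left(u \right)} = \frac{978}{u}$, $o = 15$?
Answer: $- \frac{5868}{23} + \frac{978 \sqrt{13}}{23} \approx -101.82$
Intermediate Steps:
$W{\left(k,Q \right)} = 6 + \sqrt{13}$ ($W{\left(k,Q \right)} = 6 + \sqrt{15 - 2} = 6 + \sqrt{13}$)
$- I{\left(W{\left(5,-17 \right)} \right)} = - \frac{978}{6 + \sqrt{13}}$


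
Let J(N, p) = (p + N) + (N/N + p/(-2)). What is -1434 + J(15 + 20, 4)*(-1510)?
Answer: -58814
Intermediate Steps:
J(N, p) = 1 + N + p/2 (J(N, p) = (N + p) + (1 + p*(-½)) = (N + p) + (1 - p/2) = 1 + N + p/2)
-1434 + J(15 + 20, 4)*(-1510) = -1434 + (1 + (15 + 20) + (½)*4)*(-1510) = -1434 + (1 + 35 + 2)*(-1510) = -1434 + 38*(-1510) = -1434 - 57380 = -58814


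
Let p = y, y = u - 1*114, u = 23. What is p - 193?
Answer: -284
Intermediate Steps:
y = -91 (y = 23 - 1*114 = 23 - 114 = -91)
p = -91
p - 193 = -91 - 193 = -284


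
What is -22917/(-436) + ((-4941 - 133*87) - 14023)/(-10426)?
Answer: 126122951/2272868 ≈ 55.491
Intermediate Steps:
-22917/(-436) + ((-4941 - 133*87) - 14023)/(-10426) = -22917*(-1/436) + ((-4941 - 11571) - 14023)*(-1/10426) = 22917/436 + (-16512 - 14023)*(-1/10426) = 22917/436 - 30535*(-1/10426) = 22917/436 + 30535/10426 = 126122951/2272868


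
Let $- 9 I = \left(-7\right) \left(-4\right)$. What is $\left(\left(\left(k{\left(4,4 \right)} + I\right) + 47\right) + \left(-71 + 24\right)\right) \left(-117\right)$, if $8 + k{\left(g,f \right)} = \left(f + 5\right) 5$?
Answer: $-3965$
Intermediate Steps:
$I = - \frac{28}{9}$ ($I = - \frac{\left(-7\right) \left(-4\right)}{9} = \left(- \frac{1}{9}\right) 28 = - \frac{28}{9} \approx -3.1111$)
$k{\left(g,f \right)} = 17 + 5 f$ ($k{\left(g,f \right)} = -8 + \left(f + 5\right) 5 = -8 + \left(5 + f\right) 5 = -8 + \left(25 + 5 f\right) = 17 + 5 f$)
$\left(\left(\left(k{\left(4,4 \right)} + I\right) + 47\right) + \left(-71 + 24\right)\right) \left(-117\right) = \left(\left(\left(\left(17 + 5 \cdot 4\right) - \frac{28}{9}\right) + 47\right) + \left(-71 + 24\right)\right) \left(-117\right) = \left(\left(\left(\left(17 + 20\right) - \frac{28}{9}\right) + 47\right) - 47\right) \left(-117\right) = \left(\left(\left(37 - \frac{28}{9}\right) + 47\right) - 47\right) \left(-117\right) = \left(\left(\frac{305}{9} + 47\right) - 47\right) \left(-117\right) = \left(\frac{728}{9} - 47\right) \left(-117\right) = \frac{305}{9} \left(-117\right) = -3965$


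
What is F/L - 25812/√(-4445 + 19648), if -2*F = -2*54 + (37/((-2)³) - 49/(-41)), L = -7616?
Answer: -36549/4996096 - 25812*√15203/15203 ≈ -209.35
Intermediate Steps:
F = 36549/656 (F = -(-2*54 + (37/((-2)³) - 49/(-41)))/2 = -(-108 + (37/(-8) - 49*(-1/41)))/2 = -(-108 + (37*(-⅛) + 49/41))/2 = -(-108 + (-37/8 + 49/41))/2 = -(-108 - 1125/328)/2 = -½*(-36549/328) = 36549/656 ≈ 55.715)
F/L - 25812/√(-4445 + 19648) = (36549/656)/(-7616) - 25812/√(-4445 + 19648) = (36549/656)*(-1/7616) - 25812*√15203/15203 = -36549/4996096 - 25812*√15203/15203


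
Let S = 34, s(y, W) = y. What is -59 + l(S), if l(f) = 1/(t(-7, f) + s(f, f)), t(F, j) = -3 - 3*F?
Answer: -3067/52 ≈ -58.981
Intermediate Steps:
l(f) = 1/(18 + f) (l(f) = 1/((-3 - 3*(-7)) + f) = 1/((-3 + 21) + f) = 1/(18 + f))
-59 + l(S) = -59 + 1/(18 + 34) = -59 + 1/52 = -3067/52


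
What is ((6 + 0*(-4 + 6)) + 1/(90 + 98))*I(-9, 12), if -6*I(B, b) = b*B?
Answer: 10161/94 ≈ 108.10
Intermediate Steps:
I(B, b) = -B*b/6 (I(B, b) = -b*B/6 = -B*b/6)
((6 + 0*(-4 + 6)) + 1/(90 + 98))*I(-9, 12) = ((6 + 0*(-4 + 6)) + 1/(90 + 98))*(-1/6*(-9)*12) = ((6 + 0*2) + 1/188)*18 = ((6 + 0) + 1/188)*18 = (6 + 1/188)*18 = (1129/188)*18 = 10161/94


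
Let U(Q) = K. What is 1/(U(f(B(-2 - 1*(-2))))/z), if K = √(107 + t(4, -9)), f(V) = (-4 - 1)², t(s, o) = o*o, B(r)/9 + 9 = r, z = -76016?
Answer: -38008*√47/47 ≈ -5544.0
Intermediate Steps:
B(r) = -81 + 9*r
t(s, o) = o²
f(V) = 25 (f(V) = (-5)² = 25)
K = 2*√47 (K = √(107 + (-9)²) = √(107 + 81) = √188 = 2*√47 ≈ 13.711)
U(Q) = 2*√47
1/(U(f(B(-2 - 1*(-2))))/z) = 1/((2*√47)/(-76016)) = 1/((2*√47)*(-1/76016)) = 1/(-√47/38008) = -38008*√47/47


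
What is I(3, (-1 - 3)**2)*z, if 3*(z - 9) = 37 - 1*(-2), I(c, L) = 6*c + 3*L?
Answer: 1452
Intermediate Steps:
I(c, L) = 3*L + 6*c
z = 22 (z = 9 + (37 - 1*(-2))/3 = 9 + (37 + 2)/3 = 9 + (1/3)*39 = 9 + 13 = 22)
I(3, (-1 - 3)**2)*z = (3*(-1 - 3)**2 + 6*3)*22 = (3*(-4)**2 + 18)*22 = (3*16 + 18)*22 = (48 + 18)*22 = 66*22 = 1452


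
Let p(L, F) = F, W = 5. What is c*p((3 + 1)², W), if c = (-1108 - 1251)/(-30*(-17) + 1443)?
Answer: -1685/279 ≈ -6.0394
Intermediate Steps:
c = -337/279 (c = -2359/(510 + 1443) = -2359/1953 = -2359*1/1953 = -337/279 ≈ -1.2079)
c*p((3 + 1)², W) = -337/279*5 = -1685/279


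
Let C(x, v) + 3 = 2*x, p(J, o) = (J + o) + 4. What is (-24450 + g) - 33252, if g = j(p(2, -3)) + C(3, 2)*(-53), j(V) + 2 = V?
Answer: -57860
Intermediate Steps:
p(J, o) = 4 + J + o
C(x, v) = -3 + 2*x
j(V) = -2 + V
g = -158 (g = (-2 + (4 + 2 - 3)) + (-3 + 2*3)*(-53) = (-2 + 3) + (-3 + 6)*(-53) = 1 + 3*(-53) = 1 - 159 = -158)
(-24450 + g) - 33252 = (-24450 - 158) - 33252 = -24608 - 33252 = -57860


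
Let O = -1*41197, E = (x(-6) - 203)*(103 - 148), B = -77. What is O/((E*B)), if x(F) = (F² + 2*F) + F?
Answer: 41197/641025 ≈ 0.064267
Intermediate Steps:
x(F) = F² + 3*F
E = 8325 (E = (-6*(3 - 6) - 203)*(103 - 148) = (-6*(-3) - 203)*(-45) = (18 - 203)*(-45) = -185*(-45) = 8325)
O = -41197
O/((E*B)) = -41197/(8325*(-77)) = -41197/(-641025) = -41197*(-1/641025) = 41197/641025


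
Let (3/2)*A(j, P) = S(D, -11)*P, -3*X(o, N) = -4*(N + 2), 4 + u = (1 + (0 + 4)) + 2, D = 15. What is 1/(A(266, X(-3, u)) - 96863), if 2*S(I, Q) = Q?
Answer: -9/871987 ≈ -1.0321e-5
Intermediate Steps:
u = 3 (u = -4 + ((1 + (0 + 4)) + 2) = -4 + ((1 + 4) + 2) = -4 + (5 + 2) = -4 + 7 = 3)
S(I, Q) = Q/2
X(o, N) = 8/3 + 4*N/3 (X(o, N) = -(-4)*(N + 2)/3 = -(-4)*(2 + N)/3 = -(-8 - 4*N)/3 = 8/3 + 4*N/3)
A(j, P) = -11*P/3 (A(j, P) = 2*(((½)*(-11))*P)/3 = 2*(-11*P/2)/3 = -11*P/3)
1/(A(266, X(-3, u)) - 96863) = 1/(-11*(8/3 + (4/3)*3)/3 - 96863) = 1/(-11*(8/3 + 4)/3 - 96863) = 1/(-11/3*20/3 - 96863) = 1/(-220/9 - 96863) = 1/(-871987/9) = -9/871987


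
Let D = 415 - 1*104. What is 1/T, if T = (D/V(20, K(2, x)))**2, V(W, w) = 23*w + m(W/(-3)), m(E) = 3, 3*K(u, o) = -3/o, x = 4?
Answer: 121/1547536 ≈ 7.8189e-5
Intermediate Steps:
K(u, o) = -1/o (K(u, o) = (-3/o)/3 = -1/o)
D = 311 (D = 415 - 104 = 311)
V(W, w) = 3 + 23*w (V(W, w) = 23*w + 3 = 3 + 23*w)
T = 1547536/121 (T = (311/(3 + 23*(-1/4)))**2 = (311/(3 - 23/4))**2 = (311/(-11/4))**2 = (311*(-4/11))**2 = (-1244/11)**2 = 1547536/121 ≈ 12790.)
1/T = 1/(1547536/121) = 121/1547536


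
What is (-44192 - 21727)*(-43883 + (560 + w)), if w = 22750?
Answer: 1356151587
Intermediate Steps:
(-44192 - 21727)*(-43883 + (560 + w)) = (-44192 - 21727)*(-43883 + (560 + 22750)) = -65919*(-43883 + 23310) = -65919*(-20573) = 1356151587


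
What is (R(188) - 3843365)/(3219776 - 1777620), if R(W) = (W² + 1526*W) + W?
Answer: -3520945/1442156 ≈ -2.4414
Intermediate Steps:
R(W) = W² + 1527*W
(R(188) - 3843365)/(3219776 - 1777620) = (188*(1527 + 188) - 3843365)/(3219776 - 1777620) = (188*1715 - 3843365)/1442156 = (322420 - 3843365)*(1/1442156) = -3520945*1/1442156 = -3520945/1442156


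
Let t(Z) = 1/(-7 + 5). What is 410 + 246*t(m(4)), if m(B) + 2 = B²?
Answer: 287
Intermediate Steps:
m(B) = -2 + B²
t(Z) = -½ (t(Z) = 1/(-2) = -½)
410 + 246*t(m(4)) = 410 + 246*(-½) = 410 - 123 = 287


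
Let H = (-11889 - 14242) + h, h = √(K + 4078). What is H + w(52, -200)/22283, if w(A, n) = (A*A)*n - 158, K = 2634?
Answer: -582818031/22283 + 2*√1678 ≈ -26073.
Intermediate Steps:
h = 2*√1678 (h = √(2634 + 4078) = √6712 = 2*√1678 ≈ 81.927)
H = -26131 + 2*√1678 (H = (-11889 - 14242) + 2*√1678 = -26131 + 2*√1678 ≈ -26049.)
w(A, n) = -158 + n*A² (w(A, n) = A²*n - 158 = n*A² - 158 = -158 + n*A²)
H + w(52, -200)/22283 = (-26131 + 2*√1678) + (-158 - 200*52²)/22283 = (-26131 + 2*√1678) + (-158 - 200*2704)*(1/22283) = (-26131 + 2*√1678) + (-158 - 540800)*(1/22283) = (-26131 + 2*√1678) - 540958*1/22283 = (-26131 + 2*√1678) - 540958/22283 = -582818031/22283 + 2*√1678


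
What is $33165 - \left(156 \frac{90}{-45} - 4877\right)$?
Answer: $38354$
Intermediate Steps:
$33165 - \left(156 \frac{90}{-45} - 4877\right) = 33165 - \left(156 \cdot 90 \left(- \frac{1}{45}\right) - 4877\right) = 33165 - \left(156 \left(-2\right) - 4877\right) = 33165 - \left(-312 - 4877\right) = 33165 - -5189 = 33165 + 5189 = 38354$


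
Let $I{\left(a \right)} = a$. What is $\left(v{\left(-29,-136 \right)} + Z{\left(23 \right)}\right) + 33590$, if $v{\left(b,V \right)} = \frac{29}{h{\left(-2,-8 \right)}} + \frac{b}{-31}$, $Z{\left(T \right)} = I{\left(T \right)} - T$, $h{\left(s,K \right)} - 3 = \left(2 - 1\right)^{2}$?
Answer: $\frac{4166175}{124} \approx 33598.0$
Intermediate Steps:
$h{\left(s,K \right)} = 4$ ($h{\left(s,K \right)} = 3 + \left(2 - 1\right)^{2} = 3 + 1^{2} = 3 + 1 = 4$)
$Z{\left(T \right)} = 0$ ($Z{\left(T \right)} = T - T = 0$)
$v{\left(b,V \right)} = \frac{29}{4} - \frac{b}{31}$ ($v{\left(b,V \right)} = \frac{29}{4} + \frac{b}{-31} = 29 \cdot \frac{1}{4} + b \left(- \frac{1}{31}\right) = \frac{29}{4} - \frac{b}{31}$)
$\left(v{\left(-29,-136 \right)} + Z{\left(23 \right)}\right) + 33590 = \left(\left(\frac{29}{4} - - \frac{29}{31}\right) + 0\right) + 33590 = \left(\left(\frac{29}{4} + \frac{29}{31}\right) + 0\right) + 33590 = \left(\frac{1015}{124} + 0\right) + 33590 = \frac{1015}{124} + 33590 = \frac{4166175}{124}$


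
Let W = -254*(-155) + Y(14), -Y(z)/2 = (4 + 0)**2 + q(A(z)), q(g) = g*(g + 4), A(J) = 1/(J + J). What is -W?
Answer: -15420383/392 ≈ -39338.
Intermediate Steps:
A(J) = 1/(2*J)
q(g) = g*(4 + g)
Y(z) = -32 - (4 + 1/(2*z))/z (Y(z) = -2*((4 + 0)**2 + (1/(2*z))*(4 + 1/(2*z))) = -2*(4**2 + (4 + 1/(2*z))/(2*z)) = -2*(16 + (4 + 1/(2*z))/(2*z)) = -32 - (4 + 1/(2*z))/z)
W = 15420383/392 (W = -254*(-155) + (-32 - 4/14 - 1/2/14**2) = 39370 + (-32 - 4*1/14 - 1/2*1/196) = 39370 + (-32 - 2/7 - 1/392) = 39370 - 12657/392 = 15420383/392 ≈ 39338.)
-W = -1*15420383/392 = -15420383/392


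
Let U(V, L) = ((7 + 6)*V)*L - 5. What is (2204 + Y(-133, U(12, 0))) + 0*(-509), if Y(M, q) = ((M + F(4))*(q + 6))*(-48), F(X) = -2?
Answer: 8684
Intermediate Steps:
U(V, L) = -5 + 13*L*V (U(V, L) = (13*V)*L - 5 = 13*L*V - 5 = -5 + 13*L*V)
Y(M, q) = -48*(-2 + M)*(6 + q) (Y(M, q) = ((M - 2)*(q + 6))*(-48) = ((-2 + M)*(6 + q))*(-48) = -48*(-2 + M)*(6 + q))
(2204 + Y(-133, U(12, 0))) + 0*(-509) = (2204 + (576 - 288*(-133) + 96*(-5 + 13*0*12) - 48*(-133)*(-5 + 13*0*12))) + 0*(-509) = (2204 + (576 + 38304 + 96*(-5 + 0) - 48*(-133)*(-5 + 0))) + 0 = (2204 + (576 + 38304 + 96*(-5) - 48*(-133)*(-5))) + 0 = (2204 + (576 + 38304 - 480 - 31920)) + 0 = (2204 + 6480) + 0 = 8684 + 0 = 8684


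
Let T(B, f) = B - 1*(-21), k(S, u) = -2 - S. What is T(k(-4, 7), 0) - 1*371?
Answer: -348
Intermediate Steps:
T(B, f) = 21 + B (T(B, f) = B + 21 = 21 + B)
T(k(-4, 7), 0) - 1*371 = (21 + (-2 - 1*(-4))) - 1*371 = (21 + (-2 + 4)) - 371 = (21 + 2) - 371 = 23 - 371 = -348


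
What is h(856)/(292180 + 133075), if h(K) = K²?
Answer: 732736/425255 ≈ 1.7231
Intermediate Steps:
h(856)/(292180 + 133075) = 856²/(292180 + 133075) = 732736/425255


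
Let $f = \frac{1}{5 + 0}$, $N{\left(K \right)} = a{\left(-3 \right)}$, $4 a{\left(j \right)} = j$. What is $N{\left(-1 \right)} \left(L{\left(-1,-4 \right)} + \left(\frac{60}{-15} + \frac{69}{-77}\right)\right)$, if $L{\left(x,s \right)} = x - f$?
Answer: $\frac{7041}{1540} \approx 4.5721$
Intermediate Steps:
$a{\left(j \right)} = \frac{j}{4}$
$N{\left(K \right)} = - \frac{3}{4}$ ($N{\left(K \right)} = \frac{1}{4} \left(-3\right) = - \frac{3}{4}$)
$f = \frac{1}{5} \approx 0.2$
$L{\left(x,s \right)} = - \frac{1}{5} + x$ ($L{\left(x,s \right)} = x - \frac{1}{5} = - \frac{1}{5} + x$)
$N{\left(-1 \right)} \left(L{\left(-1,-4 \right)} + \left(\frac{60}{-15} + \frac{69}{-77}\right)\right) = - \frac{3 \left(\left(- \frac{1}{5} - 1\right) + \left(\frac{60}{-15} + \frac{69}{-77}\right)\right)}{4} = - \frac{3 \left(- \frac{6}{5} + \left(60 \left(- \frac{1}{15}\right) + 69 \left(- \frac{1}{77}\right)\right)\right)}{4} = - \frac{3 \left(- \frac{6}{5} - \frac{377}{77}\right)}{4} = \left(- \frac{3}{4}\right) \left(- \frac{2347}{385}\right) = \frac{7041}{1540}$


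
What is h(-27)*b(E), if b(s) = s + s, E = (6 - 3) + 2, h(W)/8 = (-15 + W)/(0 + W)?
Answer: 1120/9 ≈ 124.44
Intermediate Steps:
h(W) = 8*(-15 + W)/W (h(W) = 8*((-15 + W)/(0 + W)) = 8*((-15 + W)/W) = 8*(-15 + W)/W)
E = 5 (E = 3 + 2 = 5)
b(s) = 2*s
h(-27)*b(E) = (8 - 120/(-27))*(2*5) = (8 - 120*(-1/27))*10 = (8 + 40/9)*10 = (112/9)*10 = 1120/9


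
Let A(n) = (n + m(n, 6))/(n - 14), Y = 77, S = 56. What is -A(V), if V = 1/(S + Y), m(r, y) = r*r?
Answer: 134/247513 ≈ 0.00054139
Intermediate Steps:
m(r, y) = r²
V = 1/133 (V = 1/(56 + 77) = 1/133 ≈ 0.0075188)
A(n) = (n + n²)/(-14 + n) (A(n) = (n + n²)/(n - 14) = (n + n²)/(-14 + n))
-A(V) = -(1 + 1/133)/(133*(-14 + 1/133)) = -134/(133*(-1861/133)*133) = -(-133)*134/(133*1861*133) = -1*(-134/247513) = 134/247513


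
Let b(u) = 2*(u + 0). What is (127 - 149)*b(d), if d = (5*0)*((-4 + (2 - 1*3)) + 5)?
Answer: 0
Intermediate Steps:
d = 0 (d = 0*((-4 + (2 - 3)) + 5) = 0*((-4 - 1) + 5) = 0*(-5 + 5) = 0*0 = 0)
b(u) = 2*u
(127 - 149)*b(d) = (127 - 149)*(2*0) = -22*0 = 0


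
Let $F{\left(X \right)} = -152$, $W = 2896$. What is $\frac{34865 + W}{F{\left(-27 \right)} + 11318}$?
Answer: $\frac{12587}{3722} \approx 3.3818$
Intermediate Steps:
$\frac{34865 + W}{F{\left(-27 \right)} + 11318} = \frac{34865 + 2896}{-152 + 11318} = \frac{37761}{11166} = 37761 \cdot \frac{1}{11166} = \frac{12587}{3722}$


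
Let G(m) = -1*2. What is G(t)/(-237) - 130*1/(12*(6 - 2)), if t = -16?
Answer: -5119/1896 ≈ -2.6999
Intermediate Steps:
G(m) = -2
G(t)/(-237) - 130*1/(12*(6 - 2)) = -2/(-237) - 130*1/(12*(6 - 2)) = -2*(-1/237) - 130/(12*4) = 2/237 - 130/48 = 2/237 - 130*1/48 = 2/237 - 65/24 = -5119/1896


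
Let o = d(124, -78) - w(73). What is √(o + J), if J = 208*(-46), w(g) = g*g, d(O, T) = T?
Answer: 5*I*√599 ≈ 122.37*I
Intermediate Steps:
w(g) = g²
o = -5407 (o = -78 - 1*73² = -78 - 1*5329 = -78 - 5329 = -5407)
J = -9568
√(o + J) = √(-5407 - 9568) = √(-14975) = 5*I*√599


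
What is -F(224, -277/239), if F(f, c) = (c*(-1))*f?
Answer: -62048/239 ≈ -259.62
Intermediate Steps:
F(f, c) = -c*f (F(f, c) = (-c)*f = -c*f)
-F(224, -277/239) = -(-1)*(-277/239)*224 = -(-1)*(-277*1/239)*224 = -(-1)*(-277)*224/239 = -1*62048/239 = -62048/239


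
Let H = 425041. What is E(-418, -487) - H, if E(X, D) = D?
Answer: -425528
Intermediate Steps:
E(-418, -487) - H = -487 - 1*425041 = -487 - 425041 = -425528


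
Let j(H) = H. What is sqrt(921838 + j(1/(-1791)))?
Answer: sqrt(328551359543)/597 ≈ 960.12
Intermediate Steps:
sqrt(921838 + j(1/(-1791))) = sqrt(921838 + 1/(-1791)) = sqrt(921838 - 1/1791) = sqrt(1651011857/1791) = sqrt(328551359543)/597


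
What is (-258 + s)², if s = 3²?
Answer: 62001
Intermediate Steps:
s = 9
(-258 + s)² = (-258 + 9)² = (-249)² = 62001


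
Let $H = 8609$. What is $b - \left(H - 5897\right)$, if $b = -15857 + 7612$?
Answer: $-10957$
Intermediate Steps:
$b = -8245$
$b - \left(H - 5897\right) = -8245 - \left(8609 - 5897\right) = -8245 - 2712 = -10957$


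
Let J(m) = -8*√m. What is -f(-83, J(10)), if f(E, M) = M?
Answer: 8*√10 ≈ 25.298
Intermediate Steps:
-f(-83, J(10)) = -(-8)*√10 = 8*√10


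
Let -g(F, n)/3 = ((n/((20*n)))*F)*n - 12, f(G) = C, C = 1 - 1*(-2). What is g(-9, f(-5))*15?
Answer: 2403/4 ≈ 600.75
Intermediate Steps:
C = 3 (C = 1 + 2 = 3)
f(G) = 3
g(F, n) = 36 - 3*F*n/20 (g(F, n) = -3*(((n/((20*n)))*F)*n - 12) = -3*(((n*(1/(20*n)))*F)*n - 12) = -3*((F/20)*n - 12) = -3*(F*n/20 - 12) = -3*(-12 + F*n/20) = 36 - 3*F*n/20)
g(-9, f(-5))*15 = (36 - 3/20*(-9)*3)*15 = (36 + 81/20)*15 = (801/20)*15 = 2403/4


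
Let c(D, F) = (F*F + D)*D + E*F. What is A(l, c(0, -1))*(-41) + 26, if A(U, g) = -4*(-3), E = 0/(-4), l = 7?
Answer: -466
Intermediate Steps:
E = 0 (E = 0*(-¼) = 0)
c(D, F) = D*(D + F²) (c(D, F) = (F*F + D)*D + 0*F = (F² + D)*D + 0 = (D + F²)*D + 0 = D*(D + F²) + 0 = D*(D + F²))
A(U, g) = 12
A(l, c(0, -1))*(-41) + 26 = 12*(-41) + 26 = -492 + 26 = -466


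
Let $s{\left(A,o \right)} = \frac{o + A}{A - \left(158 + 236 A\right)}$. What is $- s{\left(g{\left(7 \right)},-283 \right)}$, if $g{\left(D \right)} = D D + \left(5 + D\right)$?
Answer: $- \frac{74}{4831} \approx -0.015318$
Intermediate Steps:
$g{\left(D \right)} = 5 + D + D^{2}$ ($g{\left(D \right)} = D^{2} + \left(5 + D\right) = 5 + D + D^{2}$)
$s{\left(A,o \right)} = \frac{A + o}{-158 - 235 A}$ ($s{\left(A,o \right)} = \frac{A + o}{A - \left(158 + 236 A\right)} = \frac{A + o}{-158 - 235 A}$)
$- s{\left(g{\left(7 \right)},-283 \right)} = - \frac{- (5 + 7 + 7^{2}) - -283}{158 + 235 \left(5 + 7 + 7^{2}\right)} = - \frac{- (5 + 7 + 49) + 283}{158 + 235 \left(5 + 7 + 49\right)} = - \frac{\left(-1\right) 61 + 283}{158 + 235 \cdot 61} = - \frac{-61 + 283}{158 + 14335} = - \frac{222}{14493} = \left(-1\right) \frac{74}{4831} = - \frac{74}{4831}$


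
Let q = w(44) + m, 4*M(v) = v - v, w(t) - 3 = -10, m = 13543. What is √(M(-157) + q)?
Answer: 12*√94 ≈ 116.34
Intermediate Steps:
w(t) = -7 (w(t) = 3 - 10 = -7)
M(v) = 0 (M(v) = (v - v)/4 = (¼)*0 = 0)
q = 13536 (q = -7 + 13543 = 13536)
√(M(-157) + q) = √(0 + 13536) = √13536 = 12*√94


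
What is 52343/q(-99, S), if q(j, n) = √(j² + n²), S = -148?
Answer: 3079*√31705/1865 ≈ 293.96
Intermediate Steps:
52343/q(-99, S) = 52343/(√((-99)² + (-148)²)) = 52343/(√(9801 + 21904)) = 52343/(√31705) = 52343*(√31705/31705) = 3079*√31705/1865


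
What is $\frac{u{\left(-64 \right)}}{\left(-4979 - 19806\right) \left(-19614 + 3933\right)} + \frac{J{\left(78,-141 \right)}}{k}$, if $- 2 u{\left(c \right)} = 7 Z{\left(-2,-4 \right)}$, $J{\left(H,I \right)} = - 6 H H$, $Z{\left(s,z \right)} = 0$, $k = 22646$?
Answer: $- \frac{108}{67} \approx -1.6119$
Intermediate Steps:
$J{\left(H,I \right)} = - 6 H^{2}$
$u{\left(c \right)} = 0$ ($u{\left(c \right)} = - \frac{7 \cdot 0}{2} = \left(- \frac{1}{2}\right) 0 = 0$)
$\frac{u{\left(-64 \right)}}{\left(-4979 - 19806\right) \left(-19614 + 3933\right)} + \frac{J{\left(78,-141 \right)}}{k} = \frac{0}{\left(-4979 - 19806\right) \left(-19614 + 3933\right)} + \frac{\left(-6\right) 78^{2}}{22646} = \frac{0}{\left(-24785\right) \left(-15681\right)} + \left(-6\right) 6084 \cdot \frac{1}{22646} = \frac{0}{388653585} - \frac{108}{67} = 0 \cdot \frac{1}{388653585} - \frac{108}{67} = 0 - \frac{108}{67} = - \frac{108}{67}$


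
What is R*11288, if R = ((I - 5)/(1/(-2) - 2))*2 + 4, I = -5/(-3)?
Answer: 225760/3 ≈ 75253.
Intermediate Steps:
I = 5/3 (I = -5*(-⅓) = 5/3 ≈ 1.6667)
R = 20/3 (R = ((5/3 - 5)/(1/(-2) - 2))*2 + 4 = -10/(3*(-½ - 2))*2 + 4 = -10/(3*(-5/2))*2 + 4 = -10/3*(-⅖)*2 + 4 = (4/3)*2 + 4 = 8/3 + 4 = 20/3 ≈ 6.6667)
R*11288 = (20/3)*11288 = 225760/3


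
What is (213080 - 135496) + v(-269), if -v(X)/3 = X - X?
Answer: 77584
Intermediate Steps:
v(X) = 0 (v(X) = -3*(X - X) = -3*0 = 0)
(213080 - 135496) + v(-269) = (213080 - 135496) + 0 = 77584 + 0 = 77584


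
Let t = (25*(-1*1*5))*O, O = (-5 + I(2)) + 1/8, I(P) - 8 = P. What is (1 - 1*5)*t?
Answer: 5125/2 ≈ 2562.5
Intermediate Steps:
I(P) = 8 + P
O = 41/8 (O = (-5 + (8 + 2)) + 1/8 = (-5 + 10) + ⅛ = 5 + ⅛ = 41/8 ≈ 5.1250)
t = -5125/8 (t = (25*(-1*1*5))*(41/8) = (25*(-1*5))*(41/8) = (25*(-5))*(41/8) = -125*41/8 = -5125/8 ≈ -640.63)
(1 - 1*5)*t = (1 - 1*5)*(-5125/8) = (1 - 5)*(-5125/8) = -4*(-5125/8) = 5125/2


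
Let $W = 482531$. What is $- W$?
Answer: $-482531$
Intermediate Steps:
$- W = \left(-1\right) 482531 = -482531$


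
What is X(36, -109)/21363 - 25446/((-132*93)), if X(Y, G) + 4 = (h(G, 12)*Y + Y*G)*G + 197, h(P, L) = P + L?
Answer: 581622395/14569566 ≈ 39.920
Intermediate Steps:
h(P, L) = L + P
X(Y, G) = 193 + G*(G*Y + Y*(12 + G)) (X(Y, G) = -4 + (((12 + G)*Y + Y*G)*G + 197) = -4 + ((Y*(12 + G) + G*Y)*G + 197) = -4 + ((G*Y + Y*(12 + G))*G + 197) = -4 + (G*(G*Y + Y*(12 + G)) + 197) = -4 + (197 + G*(G*Y + Y*(12 + G))) = 193 + G*(G*Y + Y*(12 + G)))
X(36, -109)/21363 - 25446/((-132*93)) = (193 + 36*(-109)² - 109*36*(12 - 109))/21363 - 25446/((-132*93)) = (193 + 36*11881 - 109*36*(-97))*(1/21363) - 25446/(-12276) = (193 + 427716 + 380628)*(1/21363) - 25446*(-1/12276) = 808537*(1/21363) + 4241/2046 = 808537/21363 + 4241/2046 = 581622395/14569566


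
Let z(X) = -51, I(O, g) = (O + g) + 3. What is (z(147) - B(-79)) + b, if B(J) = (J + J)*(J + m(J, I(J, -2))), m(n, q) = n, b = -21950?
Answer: -46965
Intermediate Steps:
I(O, g) = 3 + O + g
B(J) = 4*J**2 (B(J) = (J + J)*(J + J) = (2*J)*(2*J) = 4*J**2)
(z(147) - B(-79)) + b = (-51 - 4*(-79)**2) - 21950 = (-51 - 4*6241) - 21950 = (-51 - 1*24964) - 21950 = (-51 - 24964) - 21950 = -25015 - 21950 = -46965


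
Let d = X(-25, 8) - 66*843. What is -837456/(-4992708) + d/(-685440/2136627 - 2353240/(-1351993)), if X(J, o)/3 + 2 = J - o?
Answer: -7443960317430573185903/189597440925921560 ≈ -39262.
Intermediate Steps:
X(J, o) = -6 - 3*o + 3*J (X(J, o) = -6 + 3*(J - o) = -6 + (-3*o + 3*J) = -6 - 3*o + 3*J)
d = -55743 (d = (-6 - 3*8 + 3*(-25)) - 66*843 = (-6 - 24 - 75) - 55638 = -105 - 55638 = -55743)
-837456/(-4992708) + d/(-685440/2136627 - 2353240/(-1351993)) = -837456/(-4992708) - 55743/(-685440/2136627 - 2353240/(-1351993)) = -837456*(-1/4992708) - 55743/(-685440*1/2136627 - 2353240*(-1/1351993)) = 69788/416059 - 55743/(-76160/237403 + 2353240/1351993) = 69788/416059 - 55743/455698448840/320967194179 = 69788/416059 - 55743*320967194179/455698448840 = 69788/416059 - 17891674305119997/455698448840 = -7443960317430573185903/189597440925921560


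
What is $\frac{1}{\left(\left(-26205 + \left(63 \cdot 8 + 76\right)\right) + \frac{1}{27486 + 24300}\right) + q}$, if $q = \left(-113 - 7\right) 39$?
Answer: $- \frac{51786}{1569374729} \approx -3.2998 \cdot 10^{-5}$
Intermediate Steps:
$q = -4680$ ($q = \left(-120\right) 39 = -4680$)
$\frac{1}{\left(\left(-26205 + \left(63 \cdot 8 + 76\right)\right) + \frac{1}{27486 + 24300}\right) + q} = \frac{1}{\left(\left(-26205 + \left(63 \cdot 8 + 76\right)\right) + \frac{1}{27486 + 24300}\right) - 4680} = \frac{1}{\left(\left(-26205 + \left(504 + 76\right)\right) + \frac{1}{51786}\right) - 4680} = \frac{1}{\left(\left(-26205 + 580\right) + \frac{1}{51786}\right) - 4680} = \frac{1}{\left(-25625 + \frac{1}{51786}\right) - 4680} = \frac{1}{- \frac{1327016249}{51786} - 4680} = \frac{1}{- \frac{1569374729}{51786}} = - \frac{51786}{1569374729}$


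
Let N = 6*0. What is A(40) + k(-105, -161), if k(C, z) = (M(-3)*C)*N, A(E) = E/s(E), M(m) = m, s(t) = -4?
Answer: -10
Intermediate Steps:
A(E) = -E/4 (A(E) = E/(-4) = E*(-1/4) = -E/4)
N = 0
k(C, z) = 0 (k(C, z) = -3*C*0 = 0)
A(40) + k(-105, -161) = -1/4*40 + 0 = -10 + 0 = -10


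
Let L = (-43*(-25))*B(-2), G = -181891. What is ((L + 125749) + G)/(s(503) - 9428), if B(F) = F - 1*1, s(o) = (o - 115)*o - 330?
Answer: -19789/61802 ≈ -0.32020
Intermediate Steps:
s(o) = -330 + o*(-115 + o) (s(o) = (-115 + o)*o - 330 = o*(-115 + o) - 330 = -330 + o*(-115 + o))
B(F) = -1 + F (B(F) = F - 1 = -1 + F)
L = -3225 (L = (-43*(-25))*(-1 - 2) = 1075*(-3) = -3225)
((L + 125749) + G)/(s(503) - 9428) = ((-3225 + 125749) - 181891)/((-330 + 503² - 115*503) - 9428) = (122524 - 181891)/((-330 + 253009 - 57845) - 9428) = -59367/(194834 - 9428) = -59367/185406 = -59367*1/185406 = -19789/61802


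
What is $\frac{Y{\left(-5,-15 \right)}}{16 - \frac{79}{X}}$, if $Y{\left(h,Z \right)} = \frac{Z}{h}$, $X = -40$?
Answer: $\frac{120}{719} \approx 0.1669$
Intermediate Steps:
$\frac{Y{\left(-5,-15 \right)}}{16 - \frac{79}{X}} = \frac{\left(-15\right) \frac{1}{-5}}{16 - \frac{79}{-40}} = \frac{\left(-15\right) \left(- \frac{1}{5}\right)}{16 - - \frac{79}{40}} = \frac{3}{16 + \frac{79}{40}} = \frac{3}{\frac{719}{40}} = 3 \cdot \frac{40}{719} = \frac{120}{719}$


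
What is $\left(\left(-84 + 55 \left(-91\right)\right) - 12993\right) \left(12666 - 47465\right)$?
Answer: $629235518$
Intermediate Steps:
$\left(\left(-84 + 55 \left(-91\right)\right) - 12993\right) \left(12666 - 47465\right) = \left(\left(-84 - 5005\right) - 12993\right) \left(-34799\right) = \left(-5089 - 12993\right) \left(-34799\right) = \left(-18082\right) \left(-34799\right) = 629235518$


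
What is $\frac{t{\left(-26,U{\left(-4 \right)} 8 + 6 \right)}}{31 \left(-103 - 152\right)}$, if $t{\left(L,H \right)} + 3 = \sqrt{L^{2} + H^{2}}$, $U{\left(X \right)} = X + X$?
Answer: $\frac{1}{2635} - \frac{2 \sqrt{1010}}{7905} \approx -0.0076611$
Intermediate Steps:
$U{\left(X \right)} = 2 X$
$t{\left(L,H \right)} = -3 + \sqrt{H^{2} + L^{2}}$ ($t{\left(L,H \right)} = -3 + \sqrt{L^{2} + H^{2}} = -3 + \sqrt{H^{2} + L^{2}}$)
$\frac{t{\left(-26,U{\left(-4 \right)} 8 + 6 \right)}}{31 \left(-103 - 152\right)} = \frac{-3 + \sqrt{\left(2 \left(-4\right) 8 + 6\right)^{2} + \left(-26\right)^{2}}}{31 \left(-103 - 152\right)} = \frac{-3 + \sqrt{\left(\left(-8\right) 8 + 6\right)^{2} + 676}}{31 \left(-255\right)} = \frac{-3 + \sqrt{\left(-64 + 6\right)^{2} + 676}}{-7905} = \left(-3 + \sqrt{\left(-58\right)^{2} + 676}\right) \left(- \frac{1}{7905}\right) = \left(-3 + \sqrt{3364 + 676}\right) \left(- \frac{1}{7905}\right) = \left(-3 + \sqrt{4040}\right) \left(- \frac{1}{7905}\right) = \left(-3 + 2 \sqrt{1010}\right) \left(- \frac{1}{7905}\right) = \frac{1}{2635} - \frac{2 \sqrt{1010}}{7905}$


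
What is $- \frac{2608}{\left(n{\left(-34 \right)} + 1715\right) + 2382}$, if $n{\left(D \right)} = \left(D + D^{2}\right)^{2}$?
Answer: $- \frac{2608}{1262981} \approx -0.002065$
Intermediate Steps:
$- \frac{2608}{\left(n{\left(-34 \right)} + 1715\right) + 2382} = - \frac{2608}{\left(\left(-34\right)^{2} \left(1 - 34\right)^{2} + 1715\right) + 2382} = - \frac{2608}{\left(1156 \left(-33\right)^{2} + 1715\right) + 2382} = - \frac{2608}{\left(1156 \cdot 1089 + 1715\right) + 2382} = - \frac{2608}{\left(1258884 + 1715\right) + 2382} = - \frac{2608}{1260599 + 2382} = - \frac{2608}{1262981}$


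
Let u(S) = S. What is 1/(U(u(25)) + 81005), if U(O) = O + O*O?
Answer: 1/81655 ≈ 1.2247e-5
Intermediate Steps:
U(O) = O + O²
1/(U(u(25)) + 81005) = 1/(25*(1 + 25) + 81005) = 1/(25*26 + 81005) = 1/(650 + 81005) = 1/81655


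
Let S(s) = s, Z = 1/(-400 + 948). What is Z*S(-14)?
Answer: -7/274 ≈ -0.025547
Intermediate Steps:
Z = 1/548 ≈ 0.0018248
Z*S(-14) = (1/548)*(-14) = -7/274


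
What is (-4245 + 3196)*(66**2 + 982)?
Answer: -5599562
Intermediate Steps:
(-4245 + 3196)*(66**2 + 982) = -1049*(4356 + 982) = -1049*5338 = -5599562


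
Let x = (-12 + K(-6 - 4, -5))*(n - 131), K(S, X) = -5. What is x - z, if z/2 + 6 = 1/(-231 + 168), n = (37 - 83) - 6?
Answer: 196751/63 ≈ 3123.0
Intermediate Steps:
n = -52 (n = -46 - 6 = -52)
z = -758/63 (z = -12 + 2/(-231 + 168) = -12 + 2/(-63) = -12 + 2*(-1/63) = -12 - 2/63 = -758/63 ≈ -12.032)
x = 3111 (x = (-12 - 5)*(-52 - 131) = -17*(-183) = 3111)
x - z = 3111 - 1*(-758/63) = 3111 + 758/63 = 196751/63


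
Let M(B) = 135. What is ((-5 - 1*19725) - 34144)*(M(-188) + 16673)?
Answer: -905514192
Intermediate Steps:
((-5 - 1*19725) - 34144)*(M(-188) + 16673) = ((-5 - 1*19725) - 34144)*(135 + 16673) = ((-5 - 19725) - 34144)*16808 = (-19730 - 34144)*16808 = -53874*16808 = -905514192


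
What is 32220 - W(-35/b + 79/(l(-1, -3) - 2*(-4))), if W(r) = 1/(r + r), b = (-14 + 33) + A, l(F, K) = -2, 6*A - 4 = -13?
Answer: 2158737/67 ≈ 32220.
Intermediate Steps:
A = -3/2 (A = ⅔ + (⅙)*(-13) = ⅔ - 13/6 = -3/2 ≈ -1.5000)
b = 35/2 (b = (-14 + 33) - 3/2 = 19 - 3/2 = 35/2 ≈ 17.500)
W(r) = 1/(2*r)
32220 - W(-35/b + 79/(l(-1, -3) - 2*(-4))) = 32220 - 1/(2*(-35/35/2 + 79/(-2 - 2*(-4)))) = 32220 - 1/(2*(-35*2/35 + 79/(-2 + 8))) = 32220 - 1/(2*(-2 + 79/6)) = 32220 - 1/(2*67/6) = 32220 - 6/(2*67) = 32220 - 1*3/67 = 32220 - 3/67 = 2158737/67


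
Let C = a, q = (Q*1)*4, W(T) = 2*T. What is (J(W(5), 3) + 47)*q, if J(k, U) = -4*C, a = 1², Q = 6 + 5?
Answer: 1892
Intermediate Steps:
Q = 11
q = 44 (q = (11*1)*4 = 11*4 = 44)
a = 1
C = 1
J(k, U) = -4 (J(k, U) = -4*1 = -4)
(J(W(5), 3) + 47)*q = (-4 + 47)*44 = 43*44 = 1892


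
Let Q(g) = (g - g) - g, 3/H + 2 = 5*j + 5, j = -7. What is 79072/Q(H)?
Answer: 2530304/3 ≈ 8.4344e+5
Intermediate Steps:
H = -3/32 (H = 3/(-2 + (5*(-7) + 5)) = 3/(-2 + (-35 + 5)) = 3/(-2 - 30) = 3/(-32) = 3*(-1/32) = -3/32 ≈ -0.093750)
Q(g) = -g (Q(g) = 0 - g = -g)
79072/Q(H) = 79072/((-1*(-3/32))) = 79072/(3/32) = 79072*(32/3) = 2530304/3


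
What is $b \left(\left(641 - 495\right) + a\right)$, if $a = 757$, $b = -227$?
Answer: $-204981$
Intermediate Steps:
$b \left(\left(641 - 495\right) + a\right) = - 227 \left(\left(641 - 495\right) + 757\right) = - 227 \left(146 + 757\right) = \left(-227\right) 903 = -204981$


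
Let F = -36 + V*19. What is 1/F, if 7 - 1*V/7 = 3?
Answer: 1/496 ≈ 0.0020161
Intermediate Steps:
V = 28 (V = 49 - 7*3 = 49 - 21 = 28)
F = 496 (F = -36 + 28*19 = -36 + 532 = 496)
1/F = 1/496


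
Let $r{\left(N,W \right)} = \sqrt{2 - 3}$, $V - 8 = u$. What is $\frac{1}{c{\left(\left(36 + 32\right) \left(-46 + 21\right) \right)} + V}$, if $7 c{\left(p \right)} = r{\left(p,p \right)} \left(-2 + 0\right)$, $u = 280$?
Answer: $\frac{3528}{1016065} + \frac{7 i}{2032130} \approx 0.0034722 + 3.4447 \cdot 10^{-6} i$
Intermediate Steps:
$V = 288$ ($V = 8 + 280 = 288$)
$r{\left(N,W \right)} = i$ ($r{\left(N,W \right)} = \sqrt{-1} = i$)
$c{\left(p \right)} = - \frac{2 i}{7}$ ($c{\left(p \right)} = \frac{i \left(-2 + 0\right)}{7} = \frac{i \left(-2\right)}{7} = \frac{\left(-2\right) i}{7} = - \frac{2 i}{7}$)
$\frac{1}{c{\left(\left(36 + 32\right) \left(-46 + 21\right) \right)} + V} = \frac{1}{- \frac{2 i}{7} + 288} = \frac{1}{288 - \frac{2 i}{7}} = \frac{49 \left(288 + \frac{2 i}{7}\right)}{4064260}$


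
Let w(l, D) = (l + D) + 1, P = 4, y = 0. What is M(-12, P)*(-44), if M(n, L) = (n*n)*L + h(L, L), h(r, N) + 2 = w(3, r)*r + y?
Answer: -26664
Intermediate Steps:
w(l, D) = 1 + D + l (w(l, D) = (D + l) + 1 = 1 + D + l)
h(r, N) = -2 + r*(4 + r) (h(r, N) = -2 + ((1 + r + 3)*r + 0) = -2 + ((4 + r)*r + 0) = -2 + (r*(4 + r) + 0) = -2 + r*(4 + r))
M(n, L) = -2 + L*n² + L*(4 + L) (M(n, L) = (n*n)*L + (-2 + L*(4 + L)) = n²*L + (-2 + L*(4 + L)) = L*n² + (-2 + L*(4 + L)) = -2 + L*n² + L*(4 + L))
M(-12, P)*(-44) = (-2 + 4*(-12)² + 4*(4 + 4))*(-44) = (-2 + 4*144 + 4*8)*(-44) = (-2 + 576 + 32)*(-44) = 606*(-44) = -26664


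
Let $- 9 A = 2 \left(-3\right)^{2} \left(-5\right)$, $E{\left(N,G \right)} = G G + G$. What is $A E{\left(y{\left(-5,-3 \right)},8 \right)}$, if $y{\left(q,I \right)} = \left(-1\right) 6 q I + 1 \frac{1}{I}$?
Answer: $720$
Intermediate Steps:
$y{\left(q,I \right)} = \frac{1}{I} - 6 I q$ ($y{\left(q,I \right)} = - 6 q I + \frac{1}{I} = - 6 I q + \frac{1}{I} = \frac{1}{I} - 6 I q$)
$E{\left(N,G \right)} = G + G^{2}$ ($E{\left(N,G \right)} = G^{2} + G = G + G^{2}$)
$A = 10$ ($A = - \frac{2 \left(-3\right)^{2} \left(-5\right)}{9} = - \frac{2 \cdot 9 \left(-5\right)}{9} = - \frac{18 \left(-5\right)}{9} = \left(- \frac{1}{9}\right) \left(-90\right) = 10$)
$A E{\left(y{\left(-5,-3 \right)},8 \right)} = 10 \cdot 8 \left(1 + 8\right) = 10 \cdot 8 \cdot 9 = 10 \cdot 72 = 720$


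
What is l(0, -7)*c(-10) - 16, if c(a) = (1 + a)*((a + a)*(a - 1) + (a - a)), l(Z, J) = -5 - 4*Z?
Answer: 9884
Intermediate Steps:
c(a) = 2*a*(1 + a)*(-1 + a) (c(a) = (1 + a)*((2*a)*(-1 + a) + 0) = (1 + a)*(2*a*(-1 + a) + 0) = (1 + a)*(2*a*(-1 + a)) = 2*a*(1 + a)*(-1 + a))
l(0, -7)*c(-10) - 16 = (-5 - 4*0)*(2*(-10)*(-1 + (-10)²)) - 16 = (-5 + 0)*(2*(-10)*(-1 + 100)) - 16 = -10*(-10)*99 - 16 = -5*(-1980) - 16 = 9900 - 16 = 9884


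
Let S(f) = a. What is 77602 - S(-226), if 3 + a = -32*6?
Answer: 77797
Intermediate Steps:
a = -195 (a = -3 - 32*6 = -3 - 192 = -195)
S(f) = -195
77602 - S(-226) = 77602 - 1*(-195) = 77602 + 195 = 77797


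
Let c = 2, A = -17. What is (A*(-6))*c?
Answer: 204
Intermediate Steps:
(A*(-6))*c = -17*(-6)*2 = 102*2 = 204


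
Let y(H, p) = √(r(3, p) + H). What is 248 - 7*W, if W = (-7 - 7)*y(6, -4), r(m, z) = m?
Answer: 542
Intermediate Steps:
y(H, p) = √(3 + H)
W = -42 (W = (-7 - 7)*√(3 + 6) = -14*√9 = -14*3 = -42)
248 - 7*W = 248 - 7*(-42) = 248 + 294 = 542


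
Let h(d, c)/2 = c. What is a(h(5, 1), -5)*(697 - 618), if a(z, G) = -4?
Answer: -316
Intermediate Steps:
h(d, c) = 2*c
a(h(5, 1), -5)*(697 - 618) = -4*(697 - 618) = -4*79 = -316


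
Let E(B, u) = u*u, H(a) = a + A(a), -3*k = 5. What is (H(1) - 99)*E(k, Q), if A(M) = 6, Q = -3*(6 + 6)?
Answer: -119232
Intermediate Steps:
Q = -36 (Q = -3*12 = -36)
k = -5/3 (k = -1/3*5 = -5/3 ≈ -1.6667)
H(a) = 6 + a (H(a) = a + 6 = 6 + a)
E(B, u) = u**2
(H(1) - 99)*E(k, Q) = ((6 + 1) - 99)*(-36)**2 = (7 - 99)*1296 = -92*1296 = -119232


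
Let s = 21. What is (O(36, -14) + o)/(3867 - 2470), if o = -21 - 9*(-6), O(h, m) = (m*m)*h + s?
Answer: 7110/1397 ≈ 5.0895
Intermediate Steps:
O(h, m) = 21 + h*m² (O(h, m) = (m*m)*h + 21 = m²*h + 21 = h*m² + 21 = 21 + h*m²)
o = 33 (o = -21 + 54 = 33)
(O(36, -14) + o)/(3867 - 2470) = ((21 + 36*(-14)²) + 33)/(3867 - 2470) = ((21 + 36*196) + 33)/1397 = ((21 + 7056) + 33)*(1/1397) = (7077 + 33)*(1/1397) = 7110*(1/1397) = 7110/1397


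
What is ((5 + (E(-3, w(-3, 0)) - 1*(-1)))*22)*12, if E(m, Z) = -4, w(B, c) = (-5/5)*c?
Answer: 528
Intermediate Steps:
w(B, c) = -c (w(B, c) = (-5*1/5)*c = -c)
((5 + (E(-3, w(-3, 0)) - 1*(-1)))*22)*12 = ((5 + (-4 - 1*(-1)))*22)*12 = ((5 + (-4 + 1))*22)*12 = ((5 - 3)*22)*12 = (2*22)*12 = 44*12 = 528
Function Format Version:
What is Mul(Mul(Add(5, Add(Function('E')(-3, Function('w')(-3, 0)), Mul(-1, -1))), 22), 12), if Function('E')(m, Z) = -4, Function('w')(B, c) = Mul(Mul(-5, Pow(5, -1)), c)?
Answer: 528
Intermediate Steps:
Function('w')(B, c) = Mul(-1, c) (Function('w')(B, c) = Mul(Mul(-5, Rational(1, 5)), c) = Mul(-1, c))
Mul(Mul(Add(5, Add(Function('E')(-3, Function('w')(-3, 0)), Mul(-1, -1))), 22), 12) = Mul(Mul(Add(5, Add(-4, Mul(-1, -1))), 22), 12) = Mul(Mul(Add(5, Add(-4, 1)), 22), 12) = Mul(Mul(Add(5, -3), 22), 12) = Mul(Mul(2, 22), 12) = Mul(44, 12) = 528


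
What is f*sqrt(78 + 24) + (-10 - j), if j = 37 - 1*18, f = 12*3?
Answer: -29 + 36*sqrt(102) ≈ 334.58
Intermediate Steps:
f = 36
j = 19 (j = 37 - 18 = 19)
f*sqrt(78 + 24) + (-10 - j) = 36*sqrt(78 + 24) + (-10 - 1*19) = 36*sqrt(102) + (-10 - 19) = 36*sqrt(102) - 29 = -29 + 36*sqrt(102)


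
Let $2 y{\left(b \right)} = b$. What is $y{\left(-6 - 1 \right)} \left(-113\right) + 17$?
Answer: $\frac{825}{2} \approx 412.5$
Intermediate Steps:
$y{\left(b \right)} = \frac{b}{2}$
$y{\left(-6 - 1 \right)} \left(-113\right) + 17 = \frac{-6 - 1}{2} \left(-113\right) + 17 = \frac{1}{2} \left(-7\right) \left(-113\right) + 17 = \left(- \frac{7}{2}\right) \left(-113\right) + 17 = \frac{791}{2} + 17 = \frac{825}{2}$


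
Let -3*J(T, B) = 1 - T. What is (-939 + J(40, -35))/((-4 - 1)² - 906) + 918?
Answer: 809684/881 ≈ 919.05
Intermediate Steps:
J(T, B) = -⅓ + T/3 (J(T, B) = -(1 - T)/3 = -⅓ + T/3)
(-939 + J(40, -35))/((-4 - 1)² - 906) + 918 = (-939 + (-⅓ + (⅓)*40))/((-4 - 1)² - 906) + 918 = (-939 + (-⅓ + 40/3))/((-5)² - 906) + 918 = (-939 + 13)/(25 - 906) + 918 = -926/(-881) + 918 = -926*(-1/881) + 918 = 926/881 + 918 = 809684/881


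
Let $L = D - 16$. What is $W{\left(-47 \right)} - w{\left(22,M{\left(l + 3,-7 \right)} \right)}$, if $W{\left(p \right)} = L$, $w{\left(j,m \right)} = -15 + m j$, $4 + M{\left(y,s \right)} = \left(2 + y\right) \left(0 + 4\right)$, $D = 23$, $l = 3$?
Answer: $-594$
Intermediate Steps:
$M{\left(y,s \right)} = 4 + 4 y$ ($M{\left(y,s \right)} = -4 + \left(2 + y\right) \left(0 + 4\right) = -4 + \left(2 + y\right) 4 = -4 + \left(8 + 4 y\right) = 4 + 4 y$)
$w{\left(j,m \right)} = -15 + j m$
$L = 7$ ($L = 23 - 16 = 7$)
$W{\left(p \right)} = 7$
$W{\left(-47 \right)} - w{\left(22,M{\left(l + 3,-7 \right)} \right)} = 7 - \left(-15 + 22 \left(4 + 4 \left(3 + 3\right)\right)\right) = 7 - \left(-15 + 22 \left(4 + 4 \cdot 6\right)\right) = 7 - \left(-15 + 22 \left(4 + 24\right)\right) = 7 - \left(-15 + 22 \cdot 28\right) = 7 - \left(-15 + 616\right) = 7 - 601 = -594$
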